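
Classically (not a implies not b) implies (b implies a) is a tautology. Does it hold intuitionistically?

This is the converse of contraposition, which is not intuitionistically valid.
A Kripke countermodel: worlds u, v; order generated by u <= v; atoms true at each world — u:{b}; v:{a,b}.
u does not force (not a implies not b) implies (b implies a): already at u itself, u forces not a implies not b but u does not force b implies a.
u does not force b implies a: already at u itself, u forces b but u does not force a.
u lacks atom a, so u does not force a.
So the root u does not force the formula.

No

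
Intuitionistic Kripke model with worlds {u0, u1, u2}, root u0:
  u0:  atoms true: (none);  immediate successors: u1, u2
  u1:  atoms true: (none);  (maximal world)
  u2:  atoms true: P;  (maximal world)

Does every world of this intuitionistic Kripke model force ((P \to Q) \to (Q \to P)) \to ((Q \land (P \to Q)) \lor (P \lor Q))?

No

Not every world: u0 \nVdash ((P \to Q) \to (Q \to P)) \to ((Q \land (P \to Q)) \lor (P \lor Q)).
u0 \nVdash ((P \to Q) \to (Q \to P)) \to ((Q \land (P \to Q)) \lor (P \lor Q)): already at u0 itself, u0 \Vdash (P \to Q) \to (Q \to P) but u0 \nVdash (Q \land (P \to Q)) \lor (P \lor Q).
u0 \nVdash (Q \land (P \to Q)) \lor (P \lor Q): neither disjunct is forced at u0.
u0 \nVdash Q \land (P \to Q) since u0 fails Q.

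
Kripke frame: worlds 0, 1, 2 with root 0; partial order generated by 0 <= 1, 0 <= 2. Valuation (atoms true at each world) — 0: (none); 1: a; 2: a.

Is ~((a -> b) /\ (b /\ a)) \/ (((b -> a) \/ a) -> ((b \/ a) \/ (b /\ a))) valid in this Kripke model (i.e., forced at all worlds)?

0 ||- ~((a -> b) /\ (b /\ a)) \/ (((b -> a) \/ a) -> ((b \/ a) \/ (b /\ a))) via the disjunct ~((a -> b) /\ (b /\ a)).
Since the root 0 forces ~((a -> b) /\ (b /\ a)) \/ (((b -> a) \/ a) -> ((b \/ a) \/ (b /\ a))) and forcing is persistent (monotone upward), every world forces it.

Yes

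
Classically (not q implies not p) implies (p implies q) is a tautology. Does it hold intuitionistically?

No

This is the converse of contraposition, which is not intuitionistically valid.
A Kripke countermodel: worlds w0, w1; order generated by w0 <= w1; atoms true at each world — w0:{p}; w1:{p,q}.
w0 does not force (not q implies not p) implies (p implies q): already at w0 itself, w0 forces not q implies not p but w0 does not force p implies q.
w0 does not force p implies q: already at w0 itself, w0 forces p but w0 does not force q.
w0 lacks atom q, so w0 does not force q.
So the root w0 does not force the formula.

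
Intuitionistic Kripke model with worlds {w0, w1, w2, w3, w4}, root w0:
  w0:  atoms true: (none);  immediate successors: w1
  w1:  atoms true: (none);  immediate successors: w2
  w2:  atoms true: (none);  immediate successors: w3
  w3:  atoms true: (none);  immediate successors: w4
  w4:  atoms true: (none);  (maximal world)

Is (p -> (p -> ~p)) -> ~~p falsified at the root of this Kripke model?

Yes

w0 ||-/- (p -> (p -> ~p)) -> ~~p: already at w0 itself, w0 ||- p -> (p -> ~p) but w0 ||-/- ~~p.
w0 ||-/- ~~p since w0 is accessible from w0 and w0 ||- ~p.
w0 ||- ~p: no world accessible from w0 forces p.
So the root w0 does not force (p -> (p -> ~p)) -> ~~p; the model is a countermodel.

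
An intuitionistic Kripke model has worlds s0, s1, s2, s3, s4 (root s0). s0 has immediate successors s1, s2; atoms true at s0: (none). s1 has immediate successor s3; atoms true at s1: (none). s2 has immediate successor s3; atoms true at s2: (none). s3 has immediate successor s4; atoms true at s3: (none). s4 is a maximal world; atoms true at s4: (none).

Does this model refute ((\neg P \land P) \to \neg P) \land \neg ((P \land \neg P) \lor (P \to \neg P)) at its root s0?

s0 \nVdash ((\neg P \land P) \to \neg P) \land \neg ((P \land \neg P) \lor (P \to \neg P)) since s0 fails \neg ((P \land \neg P) \lor (P \to \neg P)).
So the root s0 does not force ((\neg P \land P) \to \neg P) \land \neg ((P \land \neg P) \lor (P \to \neg P)); the model is a countermodel.

Yes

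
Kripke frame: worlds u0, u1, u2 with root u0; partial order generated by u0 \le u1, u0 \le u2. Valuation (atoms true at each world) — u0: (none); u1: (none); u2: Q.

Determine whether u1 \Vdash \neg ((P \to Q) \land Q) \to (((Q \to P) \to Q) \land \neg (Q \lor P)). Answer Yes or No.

No

u1 \nVdash \neg ((P \to Q) \land Q) \to (((Q \to P) \to Q) \land \neg (Q \lor P)): already at u1 itself, u1 \Vdash \neg ((P \to Q) \land Q) but u1 \nVdash ((Q \to P) \to Q) \land \neg (Q \lor P).
u1 \nVdash ((Q \to P) \to Q) \land \neg (Q \lor P) since u1 fails (Q \to P) \to Q.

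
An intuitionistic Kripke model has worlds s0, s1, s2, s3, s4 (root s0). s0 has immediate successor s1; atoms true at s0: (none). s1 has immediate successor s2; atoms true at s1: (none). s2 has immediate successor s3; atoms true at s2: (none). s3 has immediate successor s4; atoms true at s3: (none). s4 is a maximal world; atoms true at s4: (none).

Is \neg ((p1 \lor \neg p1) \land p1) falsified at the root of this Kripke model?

s0 \Vdash \neg ((p1 \lor \neg p1) \land p1): no world accessible from s0 forces (p1 \lor \neg p1) \land p1.
So the root s0 forces \neg ((p1 \lor \neg p1) \land p1); the model is not a countermodel.

No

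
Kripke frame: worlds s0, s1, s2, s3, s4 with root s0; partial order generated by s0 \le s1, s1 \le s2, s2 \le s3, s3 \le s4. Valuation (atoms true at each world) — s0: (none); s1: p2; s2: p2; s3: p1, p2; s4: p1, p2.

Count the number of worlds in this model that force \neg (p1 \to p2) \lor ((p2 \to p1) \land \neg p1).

s0: does not force it — s0 \nVdash \neg (p1 \to p2) \lor ((p2 \to p1) \land \neg p1): neither disjunct is forced at s0.
s1: does not force it.
s2: does not force it.
s3: does not force it.
s4: does not force it.
Worlds forcing the formula: { }.

0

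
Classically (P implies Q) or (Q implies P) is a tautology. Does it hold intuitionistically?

This is the Gödel–Dummett linearity axiom, which is not intuitionistically valid.
A Kripke countermodel: worlds u0, u1, u2; order generated by u0 <= u1, u0 <= u2; atoms true at each world — u0:{}; u1:{P}; u2:{Q}.
u0 does not force (P implies Q) or (Q implies P): neither disjunct is forced at u0.
u0 does not force P implies Q: at the accessible world u1, u1 forces P but u1 does not force Q.
u1 lacks atom Q, so u1 does not force Q.
So the root u0 does not force the formula.

No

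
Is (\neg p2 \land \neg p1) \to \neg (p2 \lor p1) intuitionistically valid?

This is a constructively valid De Morgan direction (conjunction of negations to negated disjunction), which is intuitionistically derivable.
If both \neg p2 and \neg p1 hold at a world, no accessible world forces p2 or forces p1, so none forces p2 \lor p1.

Yes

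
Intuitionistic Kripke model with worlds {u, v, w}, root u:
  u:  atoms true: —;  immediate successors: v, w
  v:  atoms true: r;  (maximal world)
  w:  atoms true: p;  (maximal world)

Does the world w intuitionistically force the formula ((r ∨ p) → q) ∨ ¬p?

No

w ⊮ ((r ∨ p) → q) ∨ ¬p: neither disjunct is forced at w.
w ⊮ (r ∨ p) → q: already at w itself, w ⊩ r ∨ p but w ⊮ q.
w lacks atom q, so w ⊮ q.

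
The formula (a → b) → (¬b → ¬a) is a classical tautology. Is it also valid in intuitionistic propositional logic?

This is the forward direction of contraposition, which is intuitionistically derivable.
Assume a → b and ¬b. If a held then b would follow, contradicting ¬b; so ¬a.

Yes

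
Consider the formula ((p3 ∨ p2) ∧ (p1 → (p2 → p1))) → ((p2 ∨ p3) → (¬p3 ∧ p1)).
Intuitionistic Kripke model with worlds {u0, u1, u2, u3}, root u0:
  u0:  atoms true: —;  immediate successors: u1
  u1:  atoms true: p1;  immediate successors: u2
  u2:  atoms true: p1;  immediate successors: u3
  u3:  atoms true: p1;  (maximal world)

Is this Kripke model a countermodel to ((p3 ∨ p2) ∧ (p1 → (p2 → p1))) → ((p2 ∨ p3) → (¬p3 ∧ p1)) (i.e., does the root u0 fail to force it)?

No

u0 ⊩ ((p3 ∨ p2) ∧ (p1 → (p2 → p1))) → ((p2 ∨ p3) → (¬p3 ∧ p1)) vacuously: no world accessible from u0 forces the antecedent (p3 ∨ p2) ∧ (p1 → (p2 → p1)).
So the root u0 forces ((p3 ∨ p2) ∧ (p1 → (p2 → p1))) → ((p2 ∨ p3) → (¬p3 ∧ p1)); the model is not a countermodel.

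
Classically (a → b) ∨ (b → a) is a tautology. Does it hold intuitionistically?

No

This is the Gödel–Dummett linearity axiom, which is not intuitionistically valid.
A Kripke countermodel: worlds w0, w1, w2; order generated by w0 ≤ w1, w0 ≤ w2; atoms true at each world — w0:{}; w1:{a}; w2:{b}.
w0 ⊮ (a → b) ∨ (b → a): neither disjunct is forced at w0.
w0 ⊮ a → b: at the accessible world w1, w1 ⊩ a but w1 ⊮ b.
w1 lacks atom b, so w1 ⊮ b.
So the root w0 does not force the formula.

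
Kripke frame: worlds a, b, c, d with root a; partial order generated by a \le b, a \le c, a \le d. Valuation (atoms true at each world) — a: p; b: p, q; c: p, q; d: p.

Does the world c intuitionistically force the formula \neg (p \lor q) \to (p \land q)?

c \Vdash \neg (p \lor q) \to (p \land q) vacuously: no world accessible from c forces the antecedent \neg (p \lor q).

Yes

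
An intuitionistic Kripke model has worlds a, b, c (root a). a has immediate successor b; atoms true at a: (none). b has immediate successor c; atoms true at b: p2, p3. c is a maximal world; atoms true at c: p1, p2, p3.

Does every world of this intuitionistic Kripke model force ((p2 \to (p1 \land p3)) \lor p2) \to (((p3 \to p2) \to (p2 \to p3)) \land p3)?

Yes

a \Vdash ((p2 \to (p1 \land p3)) \lor p2) \to (((p3 \to p2) \to (p2 \to p3)) \land p3): every world accessible from a that forces (p2 \to (p1 \land p3)) \lor p2 (namely b, c) also forces ((p3 \to p2) \to (p2 \to p3)) \land p3.
Since the root a forces ((p2 \to (p1 \land p3)) \lor p2) \to (((p3 \to p2) \to (p2 \to p3)) \land p3) and forcing is persistent (monotone upward), every world forces it.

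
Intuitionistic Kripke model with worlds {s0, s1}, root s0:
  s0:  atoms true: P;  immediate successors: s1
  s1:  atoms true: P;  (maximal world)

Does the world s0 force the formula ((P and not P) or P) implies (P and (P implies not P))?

s0 does not force ((P and not P) or P) implies (P and (P implies not P)): already at s0 itself, s0 forces (P and not P) or P but s0 does not force P and (P implies not P).
s0 does not force P and (P implies not P) since s0 fails P implies not P.

No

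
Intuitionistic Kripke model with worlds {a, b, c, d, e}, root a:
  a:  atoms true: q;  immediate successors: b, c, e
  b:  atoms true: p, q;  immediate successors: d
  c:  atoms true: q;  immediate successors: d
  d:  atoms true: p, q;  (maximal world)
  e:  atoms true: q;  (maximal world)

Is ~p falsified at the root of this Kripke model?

a ||-/- ~p since b is accessible from a and b ||- p.
So the root a does not force ~p; the model is a countermodel.

Yes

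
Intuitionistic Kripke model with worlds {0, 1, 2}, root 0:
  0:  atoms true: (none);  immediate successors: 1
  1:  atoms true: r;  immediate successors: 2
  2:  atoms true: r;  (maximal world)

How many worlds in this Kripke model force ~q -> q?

0

0: does not force it — 0 ||-/- ~q -> q: already at 0 itself, 0 ||- ~q but 0 ||-/- q.
1: does not force it — 1 ||-/- ~q -> q: already at 1 itself, 1 ||- ~q but 1 ||-/- q.
2: does not force it.
Worlds forcing the formula: { }.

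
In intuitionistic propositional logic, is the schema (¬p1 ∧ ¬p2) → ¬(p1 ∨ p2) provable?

This is a constructively valid De Morgan direction (conjunction of negations to negated disjunction), which is intuitionistically derivable.
If both ¬p1 and ¬p2 hold at a world, no accessible world forces p1 or forces p2, so none forces p1 ∨ p2.

Yes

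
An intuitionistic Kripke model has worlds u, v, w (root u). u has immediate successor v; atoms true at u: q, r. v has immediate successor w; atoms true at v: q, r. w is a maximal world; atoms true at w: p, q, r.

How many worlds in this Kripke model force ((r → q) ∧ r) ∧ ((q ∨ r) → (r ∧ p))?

1

u: does not force it — u ⊮ ((r → q) ∧ r) ∧ ((q ∨ r) → (r ∧ p)) since u fails (q ∨ r) → (r ∧ p).
v: does not force it — v ⊮ ((r → q) ∧ r) ∧ ((q ∨ r) → (r ∧ p)) since v fails (q ∨ r) → (r ∧ p).
w: forces it.
Worlds forcing the formula: {w}.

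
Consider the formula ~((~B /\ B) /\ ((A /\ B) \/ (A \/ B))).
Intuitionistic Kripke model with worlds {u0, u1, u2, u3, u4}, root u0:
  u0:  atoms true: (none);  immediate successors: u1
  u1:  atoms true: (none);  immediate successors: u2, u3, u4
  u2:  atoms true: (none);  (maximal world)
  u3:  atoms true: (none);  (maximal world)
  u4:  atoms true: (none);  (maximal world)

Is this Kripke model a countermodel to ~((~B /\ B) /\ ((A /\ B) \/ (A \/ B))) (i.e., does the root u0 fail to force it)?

u0 ||- ~((~B /\ B) /\ ((A /\ B) \/ (A \/ B))): no world accessible from u0 forces (~B /\ B) /\ ((A /\ B) \/ (A \/ B)).
So the root u0 forces ~((~B /\ B) /\ ((A /\ B) \/ (A \/ B))); the model is not a countermodel.

No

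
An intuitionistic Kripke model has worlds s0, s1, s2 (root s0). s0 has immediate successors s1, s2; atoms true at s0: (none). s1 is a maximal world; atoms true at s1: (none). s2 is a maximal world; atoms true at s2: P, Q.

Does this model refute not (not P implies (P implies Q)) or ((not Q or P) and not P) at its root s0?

Yes

s0 does not force not (not P implies (P implies Q)) or ((not Q or P) and not P): neither disjunct is forced at s0.
s0 does not force not (not P implies (P implies Q)) since s0 is accessible from s0 and s0 forces not P implies (P implies Q).
s0 forces not P implies (P implies Q): every world accessible from s0 that forces not P (namely s1) also forces P implies Q.
So the root s0 does not force not (not P implies (P implies Q)) or ((not Q or P) and not P); the model is a countermodel.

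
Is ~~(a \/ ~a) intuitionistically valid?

Yes

This is the double negation of excluded middle, which is intuitionistically derivable.
Assuming ~(a \/ ~a): from a we'd get a \/ ~a, so ~a; but then a \/ ~a again — contradiction. Hence ~~(a \/ ~a).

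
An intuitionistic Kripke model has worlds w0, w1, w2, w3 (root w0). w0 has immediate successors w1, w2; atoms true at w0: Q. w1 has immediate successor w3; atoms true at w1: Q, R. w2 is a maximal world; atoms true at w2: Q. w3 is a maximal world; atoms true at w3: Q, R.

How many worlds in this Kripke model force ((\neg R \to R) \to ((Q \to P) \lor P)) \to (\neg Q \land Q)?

2

w0: does not force it — w0 \nVdash ((\neg R \to R) \to ((Q \to P) \lor P)) \to (\neg Q \land Q): at the accessible world w2, w2 \Vdash (\neg R \to R) \to ((Q \to P) \lor P) but w2 \nVdash \neg Q \land Q.
w1: forces it.
w2: does not force it — w2 \nVdash ((\neg R \to R) \to ((Q \to P) \lor P)) \to (\neg Q \land Q): already at w2 itself, w2 \Vdash (\neg R \to R) \to ((Q \to P) \lor P) but w2 \nVdash \neg Q \land Q.
w3: forces it.
Worlds forcing the formula: {w1, w3}.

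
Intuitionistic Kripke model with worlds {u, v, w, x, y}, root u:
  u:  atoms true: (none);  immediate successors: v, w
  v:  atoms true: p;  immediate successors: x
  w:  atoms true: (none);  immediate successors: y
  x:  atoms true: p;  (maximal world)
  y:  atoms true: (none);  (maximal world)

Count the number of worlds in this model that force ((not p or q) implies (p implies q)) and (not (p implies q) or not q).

5

u: forces it.
v: forces it.
w: forces it.
x: forces it.
y: forces it.
Worlds forcing the formula: {u, v, w, x, y}.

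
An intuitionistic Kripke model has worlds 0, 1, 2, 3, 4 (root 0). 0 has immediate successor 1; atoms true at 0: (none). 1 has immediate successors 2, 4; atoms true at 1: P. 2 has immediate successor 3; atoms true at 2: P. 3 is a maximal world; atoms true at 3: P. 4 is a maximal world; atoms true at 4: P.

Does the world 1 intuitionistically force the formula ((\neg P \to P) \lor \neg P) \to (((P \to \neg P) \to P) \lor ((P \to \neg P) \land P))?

Yes

1 \Vdash ((\neg P \to P) \lor \neg P) \to (((P \to \neg P) \to P) \lor ((P \to \neg P) \land P)): every world accessible from 1 that forces (\neg P \to P) \lor \neg P (namely 1, 2, 3, 4) also forces ((P \to \neg P) \to P) \lor ((P \to \neg P) \land P).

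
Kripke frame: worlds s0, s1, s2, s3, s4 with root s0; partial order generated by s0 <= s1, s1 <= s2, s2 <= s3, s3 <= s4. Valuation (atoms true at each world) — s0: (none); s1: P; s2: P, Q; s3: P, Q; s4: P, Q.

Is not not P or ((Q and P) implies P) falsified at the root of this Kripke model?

s0 forces not not P or ((Q and P) implies P) via the disjunct not not P.
So the root s0 forces not not P or ((Q and P) implies P); the model is not a countermodel.

No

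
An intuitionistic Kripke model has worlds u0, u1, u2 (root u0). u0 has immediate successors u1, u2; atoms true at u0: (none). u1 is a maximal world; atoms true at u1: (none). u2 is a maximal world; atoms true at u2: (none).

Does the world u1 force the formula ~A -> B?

u1 ||-/- ~A -> B: already at u1 itself, u1 ||- ~A but u1 ||-/- B.
u1 lacks atom B, so u1 ||-/- B.

No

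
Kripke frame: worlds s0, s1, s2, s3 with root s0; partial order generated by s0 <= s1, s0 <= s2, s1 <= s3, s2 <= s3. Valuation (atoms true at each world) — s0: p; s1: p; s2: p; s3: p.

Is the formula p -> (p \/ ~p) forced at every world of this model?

Yes

s0 ||- p -> (p \/ ~p): every world accessible from s0 that forces p (namely s0, s1, s2, s3) also forces p \/ ~p.
Since the root s0 forces p -> (p \/ ~p) and forcing is persistent (monotone upward), every world forces it.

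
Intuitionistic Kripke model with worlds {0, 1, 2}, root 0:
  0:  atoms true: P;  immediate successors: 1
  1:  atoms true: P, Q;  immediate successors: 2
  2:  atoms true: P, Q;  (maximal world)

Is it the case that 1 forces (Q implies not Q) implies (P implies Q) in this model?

Yes

1 forces (Q implies not Q) implies (P implies Q) vacuously: no world accessible from 1 forces the antecedent Q implies not Q.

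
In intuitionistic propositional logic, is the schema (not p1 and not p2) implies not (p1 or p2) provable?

This is a constructively valid De Morgan direction (conjunction of negations to negated disjunction), which is intuitionistically derivable.
If both not p1 and not p2 hold at a world, no accessible world forces p1 or forces p2, so none forces p1 or p2.

Yes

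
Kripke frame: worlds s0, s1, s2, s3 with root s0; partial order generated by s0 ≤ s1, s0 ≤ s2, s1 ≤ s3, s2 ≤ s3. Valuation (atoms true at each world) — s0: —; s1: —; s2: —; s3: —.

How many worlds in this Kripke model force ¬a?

s0: forces it.
s1: forces it.
s2: forces it.
s3: forces it.
Worlds forcing the formula: {s0, s1, s2, s3}.

4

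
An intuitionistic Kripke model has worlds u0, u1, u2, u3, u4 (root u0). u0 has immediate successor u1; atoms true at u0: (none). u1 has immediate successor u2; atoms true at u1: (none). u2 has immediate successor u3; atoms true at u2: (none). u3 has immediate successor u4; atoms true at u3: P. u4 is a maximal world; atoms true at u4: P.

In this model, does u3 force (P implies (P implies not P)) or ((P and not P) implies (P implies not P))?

u3 forces (P implies (P implies not P)) or ((P and not P) implies (P implies not P)) via the disjunct (P and not P) implies (P implies not P).

Yes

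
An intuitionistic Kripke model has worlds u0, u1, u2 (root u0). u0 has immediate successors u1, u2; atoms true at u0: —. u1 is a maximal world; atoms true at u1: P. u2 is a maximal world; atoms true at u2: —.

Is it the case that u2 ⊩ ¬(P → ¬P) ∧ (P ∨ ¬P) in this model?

No

u2 ⊮ ¬(P → ¬P) ∧ (P ∨ ¬P) since u2 fails ¬(P → ¬P).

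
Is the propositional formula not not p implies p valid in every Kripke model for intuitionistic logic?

This is double-negation elimination, which is not intuitionistically valid.
A Kripke countermodel: worlds 0, 1; order generated by 0 <= 1; atoms true at each world — 0:{}; 1:{p}.
0 does not force not not p implies p: already at 0 itself, 0 forces not not p but 0 does not force p.
0 lacks atom p, so 0 does not force p.
So the root 0 does not force the formula.

No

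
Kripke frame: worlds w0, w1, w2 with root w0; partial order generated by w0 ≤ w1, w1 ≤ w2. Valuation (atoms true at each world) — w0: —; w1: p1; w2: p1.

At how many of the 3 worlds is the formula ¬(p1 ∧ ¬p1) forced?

w0: forces it.
w1: forces it.
w2: forces it.
Worlds forcing the formula: {w0, w1, w2}.

3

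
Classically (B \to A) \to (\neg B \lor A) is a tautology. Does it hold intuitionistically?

This is the material-implication-as-disjunction principle, which is not intuitionistically valid.
A Kripke countermodel: worlds a, b; order generated by a \le b; atoms true at each world — a:{}; b:{A,B}.
a \nVdash (B \to A) \to (\neg B \lor A): already at a itself, a \Vdash B \to A but a \nVdash \neg B \lor A.
a \nVdash \neg B \lor A: neither disjunct is forced at a.
a \nVdash \neg B since b is accessible from a and b \Vdash B.
So the root a does not force the formula.

No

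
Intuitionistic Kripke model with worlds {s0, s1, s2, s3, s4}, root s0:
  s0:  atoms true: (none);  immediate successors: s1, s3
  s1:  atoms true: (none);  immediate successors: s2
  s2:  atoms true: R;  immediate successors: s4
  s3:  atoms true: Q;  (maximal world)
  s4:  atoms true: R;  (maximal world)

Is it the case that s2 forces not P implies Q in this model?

s2 does not force not P implies Q: already at s2 itself, s2 forces not P but s2 does not force Q.
s2 lacks atom Q, so s2 does not force Q.

No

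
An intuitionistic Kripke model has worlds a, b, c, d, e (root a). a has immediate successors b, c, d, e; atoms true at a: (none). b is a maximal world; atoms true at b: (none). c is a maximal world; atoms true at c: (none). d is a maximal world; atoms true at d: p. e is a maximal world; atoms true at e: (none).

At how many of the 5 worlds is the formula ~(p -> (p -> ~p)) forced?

a: does not force it — a ||-/- ~(p -> (p -> ~p)) since b is accessible from a and b ||- p -> (p -> ~p).
b: does not force it — b ||-/- ~(p -> (p -> ~p)) since b is accessible from b and b ||- p -> (p -> ~p).
c: does not force it.
d: forces it.
e: does not force it.
Worlds forcing the formula: {d}.

1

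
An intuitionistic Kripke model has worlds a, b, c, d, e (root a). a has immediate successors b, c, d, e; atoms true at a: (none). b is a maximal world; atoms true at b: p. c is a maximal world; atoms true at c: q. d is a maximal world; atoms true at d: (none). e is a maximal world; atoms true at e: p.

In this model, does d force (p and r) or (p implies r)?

d forces (p and r) or (p implies r) via the disjunct p implies r.

Yes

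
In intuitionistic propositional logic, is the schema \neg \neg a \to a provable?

No

This is double-negation elimination, which is not intuitionistically valid.
A Kripke countermodel: worlds u, v; order generated by u \le v; atoms true at each world — u:{}; v:{a}.
u \nVdash \neg \neg a \to a: already at u itself, u \Vdash \neg \neg a but u \nVdash a.
u lacks atom a, so u \nVdash a.
So the root u does not force the formula.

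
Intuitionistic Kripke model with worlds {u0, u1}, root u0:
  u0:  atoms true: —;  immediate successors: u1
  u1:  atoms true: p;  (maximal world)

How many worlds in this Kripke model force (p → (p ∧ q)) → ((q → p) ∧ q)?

2

u0: forces it.
u1: forces it.
Worlds forcing the formula: {u0, u1}.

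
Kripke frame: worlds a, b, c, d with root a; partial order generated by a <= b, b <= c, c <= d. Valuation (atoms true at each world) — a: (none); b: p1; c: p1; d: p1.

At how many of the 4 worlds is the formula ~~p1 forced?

4

a: forces it.
b: forces it.
c: forces it.
d: forces it.
Worlds forcing the formula: {a, b, c, d}.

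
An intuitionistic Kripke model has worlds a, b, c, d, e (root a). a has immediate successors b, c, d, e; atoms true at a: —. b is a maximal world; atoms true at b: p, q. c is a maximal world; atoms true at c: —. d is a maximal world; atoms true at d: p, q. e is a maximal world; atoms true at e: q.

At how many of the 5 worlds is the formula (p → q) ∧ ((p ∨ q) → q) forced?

5

a: forces it.
b: forces it.
c: forces it.
d: forces it.
e: forces it.
Worlds forcing the formula: {a, b, c, d, e}.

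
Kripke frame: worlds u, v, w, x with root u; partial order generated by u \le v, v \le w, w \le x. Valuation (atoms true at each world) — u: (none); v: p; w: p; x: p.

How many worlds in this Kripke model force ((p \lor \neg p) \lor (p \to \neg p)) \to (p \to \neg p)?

0

u: does not force it — u \nVdash ((p \lor \neg p) \lor (p \to \neg p)) \to (p \to \neg p): at the accessible world v, v \Vdash (p \lor \neg p) \lor (p \to \neg p) but v \nVdash p \to \neg p.
v: does not force it.
w: does not force it.
x: does not force it.
Worlds forcing the formula: { }.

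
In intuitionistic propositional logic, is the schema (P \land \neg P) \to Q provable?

Yes

This is an instance of ex falso quodlibet, which is intuitionistically derivable.
No world can force both P and \neg P, so the antecedent P \land \neg P is never forced and the implication holds vacuously at every world.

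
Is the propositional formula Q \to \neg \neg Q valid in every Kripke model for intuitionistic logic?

This is double-negation introduction, which is intuitionistically derivable.
If a world forces Q then every accessible world forces Q (persistence), so none forces \neg Q; hence \neg \neg Q.

Yes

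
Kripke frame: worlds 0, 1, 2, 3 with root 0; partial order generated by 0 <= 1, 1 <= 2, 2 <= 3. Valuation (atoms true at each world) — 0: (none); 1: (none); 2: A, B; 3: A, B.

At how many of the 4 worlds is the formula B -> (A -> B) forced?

0: forces it.
1: forces it.
2: forces it.
3: forces it.
Worlds forcing the formula: {0, 1, 2, 3}.

4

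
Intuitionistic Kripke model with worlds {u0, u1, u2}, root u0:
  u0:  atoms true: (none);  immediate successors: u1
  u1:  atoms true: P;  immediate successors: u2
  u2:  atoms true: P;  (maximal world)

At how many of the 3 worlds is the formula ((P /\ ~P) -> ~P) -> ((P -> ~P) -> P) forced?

3

u0: forces it.
u1: forces it.
u2: forces it.
Worlds forcing the formula: {u0, u1, u2}.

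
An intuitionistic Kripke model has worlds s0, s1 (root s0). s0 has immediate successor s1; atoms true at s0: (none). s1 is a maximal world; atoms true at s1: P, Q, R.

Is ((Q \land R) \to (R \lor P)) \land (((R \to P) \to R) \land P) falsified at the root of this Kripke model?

Yes

s0 \nVdash ((Q \land R) \to (R \lor P)) \land (((R \to P) \to R) \land P) since s0 fails ((R \to P) \to R) \land P.
So the root s0 does not force ((Q \land R) \to (R \lor P)) \land (((R \to P) \to R) \land P); the model is a countermodel.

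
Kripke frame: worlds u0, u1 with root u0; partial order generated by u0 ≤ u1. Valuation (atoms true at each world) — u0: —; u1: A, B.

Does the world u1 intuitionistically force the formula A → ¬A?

No

u1 ⊮ A → ¬A: already at u1 itself, u1 ⊩ A but u1 ⊮ ¬A.
u1 ⊮ ¬A since u1 is accessible from u1 and u1 ⊩ A.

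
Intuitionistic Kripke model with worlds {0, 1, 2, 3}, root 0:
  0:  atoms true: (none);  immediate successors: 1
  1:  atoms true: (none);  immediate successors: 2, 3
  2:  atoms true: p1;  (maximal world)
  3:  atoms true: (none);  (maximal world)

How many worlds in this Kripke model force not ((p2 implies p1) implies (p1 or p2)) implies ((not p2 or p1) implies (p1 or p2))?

1

0: does not force it — 0 does not force not ((p2 implies p1) implies (p1 or p2)) implies ((not p2 or p1) implies (p1 or p2)): at the accessible world 3, 3 forces not ((p2 implies p1) implies (p1 or p2)) but 3 does not force (not p2 or p1) implies (p1 or p2).
1: does not force it.
2: forces it.
3: does not force it.
Worlds forcing the formula: {2}.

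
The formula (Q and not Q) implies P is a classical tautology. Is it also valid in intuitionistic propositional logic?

Yes

This is an instance of ex falso quodlibet, which is intuitionistically derivable.
No world can force both Q and not Q, so the antecedent Q and not Q is never forced and the implication holds vacuously at every world.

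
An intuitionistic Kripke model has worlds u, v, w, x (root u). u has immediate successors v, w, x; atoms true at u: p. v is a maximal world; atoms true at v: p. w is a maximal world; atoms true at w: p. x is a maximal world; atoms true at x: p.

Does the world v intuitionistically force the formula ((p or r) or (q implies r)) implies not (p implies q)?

Yes

v forces ((p or r) or (q implies r)) implies not (p implies q): every world accessible from v that forces (p or r) or (q implies r) (namely v) also forces not (p implies q).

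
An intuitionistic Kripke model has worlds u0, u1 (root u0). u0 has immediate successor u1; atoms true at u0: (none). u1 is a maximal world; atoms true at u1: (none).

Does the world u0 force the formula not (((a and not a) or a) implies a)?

No

u0 does not force not (((a and not a) or a) implies a) since u0 is accessible from u0 and u0 forces ((a and not a) or a) implies a.
u0 forces ((a and not a) or a) implies a vacuously: no world accessible from u0 forces the antecedent (a and not a) or a.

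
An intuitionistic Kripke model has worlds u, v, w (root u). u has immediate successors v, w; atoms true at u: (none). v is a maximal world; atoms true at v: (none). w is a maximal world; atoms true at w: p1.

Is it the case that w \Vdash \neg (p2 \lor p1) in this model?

No

w \nVdash \neg (p2 \lor p1) since w is accessible from w and w \Vdash p2 \lor p1.
w \Vdash p2 \lor p1 via the disjunct p1.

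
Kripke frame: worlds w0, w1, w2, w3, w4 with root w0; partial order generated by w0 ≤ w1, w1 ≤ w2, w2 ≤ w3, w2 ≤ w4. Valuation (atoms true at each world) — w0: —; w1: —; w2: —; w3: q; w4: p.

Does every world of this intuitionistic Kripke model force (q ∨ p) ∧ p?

No

Not every world: w0 ⊮ (q ∨ p) ∧ p.
w0 ⊮ (q ∨ p) ∧ p since w0 fails q ∨ p.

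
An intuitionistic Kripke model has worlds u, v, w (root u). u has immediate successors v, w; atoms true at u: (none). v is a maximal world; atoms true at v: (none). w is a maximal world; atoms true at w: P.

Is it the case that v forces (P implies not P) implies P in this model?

v does not force (P implies not P) implies P: already at v itself, v forces P implies not P but v does not force P.
v lacks atom P, so v does not force P.

No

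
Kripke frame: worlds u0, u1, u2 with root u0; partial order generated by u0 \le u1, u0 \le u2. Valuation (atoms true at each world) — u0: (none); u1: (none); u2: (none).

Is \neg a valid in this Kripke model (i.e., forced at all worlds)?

Yes

u0 \Vdash \neg a: no world accessible from u0 forces a.
Since the root u0 forces \neg a and forcing is persistent (monotone upward), every world forces it.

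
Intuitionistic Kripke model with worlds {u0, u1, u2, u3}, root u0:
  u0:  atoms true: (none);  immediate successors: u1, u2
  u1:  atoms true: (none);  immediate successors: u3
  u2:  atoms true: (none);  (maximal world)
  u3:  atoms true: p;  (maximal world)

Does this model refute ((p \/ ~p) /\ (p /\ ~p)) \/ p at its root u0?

Yes

u0 ||-/- ((p \/ ~p) /\ (p /\ ~p)) \/ p: neither disjunct is forced at u0.
u0 ||-/- (p \/ ~p) /\ (p /\ ~p) since u0 fails p \/ ~p.
So the root u0 does not force ((p \/ ~p) /\ (p /\ ~p)) \/ p; the model is a countermodel.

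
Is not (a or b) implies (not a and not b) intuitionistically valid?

This is a constructively valid De Morgan direction (negated disjunction to conjunction of negations), which is intuitionistically derivable.
From not (a or b): if a held then a or b would, contradiction — so not a; similarly not b.

Yes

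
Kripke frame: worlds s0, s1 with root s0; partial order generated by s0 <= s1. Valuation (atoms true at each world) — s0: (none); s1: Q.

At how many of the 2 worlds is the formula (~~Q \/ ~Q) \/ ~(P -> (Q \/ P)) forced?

s0: forces it.
s1: forces it.
Worlds forcing the formula: {s0, s1}.

2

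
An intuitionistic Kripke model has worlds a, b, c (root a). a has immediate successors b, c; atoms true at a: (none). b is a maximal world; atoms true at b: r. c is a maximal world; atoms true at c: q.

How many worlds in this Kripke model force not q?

a: does not force it — a does not force not q since c is accessible from a and c forces q.
b: forces it.
c: does not force it.
Worlds forcing the formula: {b}.

1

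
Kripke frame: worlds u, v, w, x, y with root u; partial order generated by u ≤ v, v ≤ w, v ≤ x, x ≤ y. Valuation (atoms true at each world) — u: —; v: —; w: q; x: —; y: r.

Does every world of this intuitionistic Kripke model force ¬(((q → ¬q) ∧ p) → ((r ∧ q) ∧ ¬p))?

Not every world: u ⊮ ¬(((q → ¬q) ∧ p) → ((r ∧ q) ∧ ¬p)).
u ⊮ ¬(((q → ¬q) ∧ p) → ((r ∧ q) ∧ ¬p)) since u is accessible from u and u ⊩ ((q → ¬q) ∧ p) → ((r ∧ q) ∧ ¬p).
u ⊩ ((q → ¬q) ∧ p) → ((r ∧ q) ∧ ¬p) vacuously: no world accessible from u forces the antecedent (q → ¬q) ∧ p.

No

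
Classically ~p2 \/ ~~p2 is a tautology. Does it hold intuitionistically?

This is the weak law of excluded middle, which is not intuitionistically valid.
A Kripke countermodel: worlds u0, u1, u2; order generated by u0 <= u1, u0 <= u2; atoms true at each world — u0:{}; u1:{p2}; u2:{}.
u0 ||-/- ~p2 \/ ~~p2: neither disjunct is forced at u0.
u0 ||-/- ~p2 since u1 is accessible from u0 and u1 ||- p2.
So the root u0 does not force the formula.

No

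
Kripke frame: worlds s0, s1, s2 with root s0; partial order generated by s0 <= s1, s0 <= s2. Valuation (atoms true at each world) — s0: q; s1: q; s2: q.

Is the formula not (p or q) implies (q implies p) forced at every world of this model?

s0 forces not (p or q) implies (q implies p) vacuously: no world accessible from s0 forces the antecedent not (p or q).
Since the root s0 forces not (p or q) implies (q implies p) and forcing is persistent (monotone upward), every world forces it.

Yes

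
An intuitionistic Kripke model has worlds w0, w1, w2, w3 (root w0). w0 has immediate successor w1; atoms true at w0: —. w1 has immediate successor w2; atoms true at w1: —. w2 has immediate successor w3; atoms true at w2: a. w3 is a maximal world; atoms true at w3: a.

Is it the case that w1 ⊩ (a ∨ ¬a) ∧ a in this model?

w1 ⊮ (a ∨ ¬a) ∧ a since w1 fails a ∨ ¬a.

No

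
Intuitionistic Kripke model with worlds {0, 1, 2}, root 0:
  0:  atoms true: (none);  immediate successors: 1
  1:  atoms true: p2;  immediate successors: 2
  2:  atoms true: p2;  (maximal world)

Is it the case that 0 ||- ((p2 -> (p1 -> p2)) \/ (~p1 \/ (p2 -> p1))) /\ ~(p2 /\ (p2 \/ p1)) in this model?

0 ||-/- ((p2 -> (p1 -> p2)) \/ (~p1 \/ (p2 -> p1))) /\ ~(p2 /\ (p2 \/ p1)) since 0 fails ~(p2 /\ (p2 \/ p1)).

No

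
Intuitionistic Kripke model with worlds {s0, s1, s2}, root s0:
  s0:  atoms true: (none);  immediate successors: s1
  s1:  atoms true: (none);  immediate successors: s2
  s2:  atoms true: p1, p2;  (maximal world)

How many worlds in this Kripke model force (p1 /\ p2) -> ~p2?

s0: does not force it — s0 ||-/- (p1 /\ p2) -> ~p2: at the accessible world s2, s2 ||- p1 /\ p2 but s2 ||-/- ~p2.
s1: does not force it — s1 ||-/- (p1 /\ p2) -> ~p2: at the accessible world s2, s2 ||- p1 /\ p2 but s2 ||-/- ~p2.
s2: does not force it — s2 ||-/- (p1 /\ p2) -> ~p2: already at s2 itself, s2 ||- p1 /\ p2 but s2 ||-/- ~p2.
Worlds forcing the formula: { }.

0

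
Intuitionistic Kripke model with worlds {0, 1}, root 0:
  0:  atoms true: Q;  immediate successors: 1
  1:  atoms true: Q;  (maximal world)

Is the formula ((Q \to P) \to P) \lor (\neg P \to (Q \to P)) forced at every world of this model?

Yes

0 \Vdash ((Q \to P) \to P) \lor (\neg P \to (Q \to P)) via the disjunct (Q \to P) \to P.
Since the root 0 forces ((Q \to P) \to P) \lor (\neg P \to (Q \to P)) and forcing is persistent (monotone upward), every world forces it.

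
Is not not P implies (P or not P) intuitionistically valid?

No

This is a variant of double-negation elimination (deriving excluded middle from double negation), which is not intuitionistically valid.
A Kripke countermodel: worlds 0, 1; order generated by 0 <= 1; atoms true at each world — 0:{}; 1:{P}.
0 does not force not not P implies (P or not P): already at 0 itself, 0 forces not not P but 0 does not force P or not P.
0 does not force P or not P: neither disjunct is forced at 0.
0 lacks atom P, so 0 does not force P.
So the root 0 does not force the formula.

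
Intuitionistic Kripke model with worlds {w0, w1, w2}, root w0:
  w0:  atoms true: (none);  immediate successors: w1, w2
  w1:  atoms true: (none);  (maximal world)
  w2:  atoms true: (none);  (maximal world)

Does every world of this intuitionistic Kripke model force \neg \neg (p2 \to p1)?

Yes

w0 \Vdash \neg \neg (p2 \to p1): no world accessible from w0 forces \neg (p2 \to p1).
Since the root w0 forces \neg \neg (p2 \to p1) and forcing is persistent (monotone upward), every world forces it.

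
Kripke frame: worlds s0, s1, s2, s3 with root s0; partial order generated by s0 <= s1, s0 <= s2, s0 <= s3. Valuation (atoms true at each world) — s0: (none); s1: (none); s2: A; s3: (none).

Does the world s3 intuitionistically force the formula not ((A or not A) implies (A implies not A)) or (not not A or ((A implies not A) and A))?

No

s3 does not force not ((A or not A) implies (A implies not A)) or (not not A or ((A implies not A) and A)): neither disjunct is forced at s3.
s3 does not force not ((A or not A) implies (A implies not A)) since s3 is accessible from s3 and s3 forces (A or not A) implies (A implies not A).
s3 forces (A or not A) implies (A implies not A): every world accessible from s3 that forces A or not A (namely s3) also forces A implies not A.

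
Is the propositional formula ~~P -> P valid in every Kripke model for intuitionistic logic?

No

This is double-negation elimination, which is not intuitionistically valid.
A Kripke countermodel: worlds a, b; order generated by a <= b; atoms true at each world — a:{}; b:{P}.
a ||-/- ~~P -> P: already at a itself, a ||- ~~P but a ||-/- P.
a lacks atom P, so a ||-/- P.
So the root a does not force the formula.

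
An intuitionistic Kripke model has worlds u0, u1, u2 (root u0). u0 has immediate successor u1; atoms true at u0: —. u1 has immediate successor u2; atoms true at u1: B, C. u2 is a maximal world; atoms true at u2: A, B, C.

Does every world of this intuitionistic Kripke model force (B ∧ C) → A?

No

Not every world: u0 ⊮ (B ∧ C) → A.
u0 ⊮ (B ∧ C) → A: at the accessible world u1, u1 ⊩ B ∧ C but u1 ⊮ A.
u1 lacks atom A, so u1 ⊮ A.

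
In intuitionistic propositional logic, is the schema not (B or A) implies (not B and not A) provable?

This is a constructively valid De Morgan direction (negated disjunction to conjunction of negations), which is intuitionistically derivable.
From not (B or A): if B held then B or A would, contradiction — so not B; similarly not A.

Yes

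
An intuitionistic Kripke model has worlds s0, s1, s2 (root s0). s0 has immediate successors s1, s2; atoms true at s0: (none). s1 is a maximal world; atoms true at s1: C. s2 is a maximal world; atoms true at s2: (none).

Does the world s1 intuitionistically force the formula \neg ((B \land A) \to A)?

No

s1 \nVdash \neg ((B \land A) \to A) since s1 is accessible from s1 and s1 \Vdash (B \land A) \to A.
s1 \Vdash (B \land A) \to A vacuously: no world accessible from s1 forces the antecedent B \land A.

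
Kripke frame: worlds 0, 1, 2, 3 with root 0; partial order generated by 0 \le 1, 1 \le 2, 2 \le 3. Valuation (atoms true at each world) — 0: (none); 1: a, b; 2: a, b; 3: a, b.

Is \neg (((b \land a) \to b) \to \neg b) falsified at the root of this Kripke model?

No

0 \Vdash \neg (((b \land a) \to b) \to \neg b): no world accessible from 0 forces ((b \land a) \to b) \to \neg b.
So the root 0 forces \neg (((b \land a) \to b) \to \neg b); the model is not a countermodel.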